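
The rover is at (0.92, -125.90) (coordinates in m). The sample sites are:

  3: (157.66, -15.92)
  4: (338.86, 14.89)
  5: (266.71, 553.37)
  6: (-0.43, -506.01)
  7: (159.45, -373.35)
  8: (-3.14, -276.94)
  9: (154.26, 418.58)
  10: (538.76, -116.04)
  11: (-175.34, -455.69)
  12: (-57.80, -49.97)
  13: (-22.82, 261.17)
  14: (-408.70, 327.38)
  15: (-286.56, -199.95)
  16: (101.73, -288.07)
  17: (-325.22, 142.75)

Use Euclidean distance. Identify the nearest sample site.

12

Distances from (0.92, -125.90):
3: √((156.74)² + (109.98)²) = √(24567.4276 + 12095.6004) = 191.48 m
4: √((337.94)² + (140.79)²) = √(114203.4436 + 19821.8241) = 366.09 m
5: √((265.79)² + (679.27)²) = √(70644.3241 + 461407.7329) = 729.42 m
6: √((-1.35)² + (-380.11)²) = √(1.8225 + 144483.6121) = 380.11 m
7: √((158.53)² + (-247.45)²) = √(25131.7609 + 61231.5025) = 293.88 m
8: √((-4.06)² + (-151.04)²) = √(16.4836 + 22813.0816) = 151.09 m
9: √((153.34)² + (544.48)²) = √(23513.1556 + 296458.4704) = 565.66 m
10: √((537.84)² + (9.86)²) = √(289271.8656 + 97.2196) = 537.93 m
11: √((-176.26)² + (-329.79)²) = √(31067.5876 + 108761.4441) = 373.94 m
12: √((-58.72)² + (75.93)²) = √(3448.0384 + 5765.3649) = 95.99 m
13: √((-23.74)² + (387.07)²) = √(563.5876 + 149823.1849) = 387.80 m
14: √((-409.62)² + (453.28)²) = √(167788.5444 + 205462.7584) = 610.94 m
15: √((-287.48)² + (-74.05)²) = √(82644.7504 + 5483.4025) = 296.86 m
16: √((100.81)² + (-162.17)²) = √(10162.6561 + 26299.1089) = 190.95 m
17: √((-326.14)² + (268.65)²) = √(106367.2996 + 72172.8225) = 422.54 m
Minimum: 12 at 95.99 m.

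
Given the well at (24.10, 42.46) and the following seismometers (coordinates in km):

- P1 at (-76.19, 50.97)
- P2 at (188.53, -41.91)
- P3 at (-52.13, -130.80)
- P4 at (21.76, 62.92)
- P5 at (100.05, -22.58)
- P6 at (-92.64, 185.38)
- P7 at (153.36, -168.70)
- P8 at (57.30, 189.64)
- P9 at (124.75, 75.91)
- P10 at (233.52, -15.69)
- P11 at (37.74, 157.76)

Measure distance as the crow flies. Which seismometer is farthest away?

P7

Distances from (24.10, 42.46):
P1: 100.65 km
P2: 184.81 km
P3: 189.29 km
P4: 20.59 km
P5: 99.99 km
P6: 184.54 km
P7: 247.58 km
P8: 150.88 km
P9: 106.06 km
P10: 217.34 km
P11: 116.10 km
Maximum: P7 at 247.58 km.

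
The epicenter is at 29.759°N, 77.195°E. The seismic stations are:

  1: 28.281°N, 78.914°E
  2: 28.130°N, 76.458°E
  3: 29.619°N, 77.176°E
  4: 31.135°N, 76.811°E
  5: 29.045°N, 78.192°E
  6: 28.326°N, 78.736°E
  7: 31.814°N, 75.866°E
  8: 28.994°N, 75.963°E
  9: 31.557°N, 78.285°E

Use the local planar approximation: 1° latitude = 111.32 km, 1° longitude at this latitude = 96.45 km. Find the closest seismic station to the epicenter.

Distances from 29.759°N, 77.195°E:
1: 233.579 km
2: 194.775 km
3: 15.692 km
4: 157.590 km
5: 124.757 km
6: 218.032 km
7: 262.227 km
8: 146.191 km
9: 226.084 km
Minimum: 3 at 15.692 km.

3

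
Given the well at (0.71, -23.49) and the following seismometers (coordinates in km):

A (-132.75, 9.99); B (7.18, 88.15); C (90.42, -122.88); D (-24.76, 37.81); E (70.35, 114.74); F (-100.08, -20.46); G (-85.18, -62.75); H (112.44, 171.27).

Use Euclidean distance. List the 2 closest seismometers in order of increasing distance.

Distances from (0.71, -23.49):
A: √((-133.46)² + (33.48)²) = √(17811.5716 + 1120.9104) = 137.60 km
B: √((6.47)² + (111.64)²) = √(41.8609 + 12463.4896) = 111.83 km
C: √((89.71)² + (-99.39)²) = √(8047.8841 + 9878.3721) = 133.89 km
D: √((-25.47)² + (61.30)²) = √(648.7209 + 3757.6900) = 66.38 km
E: √((69.64)² + (138.23)²) = √(4849.7296 + 19107.5329) = 154.78 km
F: √((-100.79)² + (3.03)²) = √(10158.6241 + 9.1809) = 100.84 km
G: √((-85.89)² + (-39.26)²) = √(7377.0921 + 1541.3476) = 94.44 km
H: √((111.73)² + (194.76)²) = √(12483.5929 + 37931.4576) = 224.53 km
Sorted: D (66.38 km) < G (94.44 km) < F (100.84 km) < B (111.83 km) < …

D, G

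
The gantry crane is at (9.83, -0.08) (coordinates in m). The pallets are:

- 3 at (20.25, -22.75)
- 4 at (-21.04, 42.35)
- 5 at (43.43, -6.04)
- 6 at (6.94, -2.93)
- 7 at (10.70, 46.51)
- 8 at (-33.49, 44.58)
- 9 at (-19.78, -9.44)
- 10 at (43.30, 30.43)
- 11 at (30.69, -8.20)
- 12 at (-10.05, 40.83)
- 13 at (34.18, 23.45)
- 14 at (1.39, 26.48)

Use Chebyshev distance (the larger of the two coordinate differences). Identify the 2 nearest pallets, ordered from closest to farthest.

6, 11

Distances from (9.83, -0.08):
3: max(|10.42|, |-22.67|) = 22.67 m
4: max(|-30.87|, |42.43|) = 42.43 m
5: max(|33.60|, |-5.96|) = 33.60 m
6: max(|-2.89|, |-2.85|) = 2.89 m
7: max(|0.87|, |46.59|) = 46.59 m
8: max(|-43.32|, |44.66|) = 44.66 m
9: max(|-29.61|, |-9.36|) = 29.61 m
10: max(|33.47|, |30.51|) = 33.47 m
11: max(|20.86|, |-8.12|) = 20.86 m
12: max(|-19.88|, |40.91|) = 40.91 m
13: max(|24.35|, |23.53|) = 24.35 m
14: max(|-8.44|, |26.56|) = 26.56 m
Sorted: 6 (2.89 m) < 11 (20.86 m) < 3 (22.67 m) < 13 (24.35 m) < …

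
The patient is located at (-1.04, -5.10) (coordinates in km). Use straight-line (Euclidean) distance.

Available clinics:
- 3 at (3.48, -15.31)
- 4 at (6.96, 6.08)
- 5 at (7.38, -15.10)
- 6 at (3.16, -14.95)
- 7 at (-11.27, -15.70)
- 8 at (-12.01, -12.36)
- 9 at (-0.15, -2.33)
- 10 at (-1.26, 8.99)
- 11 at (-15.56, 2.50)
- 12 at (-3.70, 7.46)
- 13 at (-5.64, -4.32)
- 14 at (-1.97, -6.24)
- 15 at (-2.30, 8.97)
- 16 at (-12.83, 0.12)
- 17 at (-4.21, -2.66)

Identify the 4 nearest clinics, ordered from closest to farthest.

14, 9, 17, 13

Distances from (-1.04, -5.10):
3: 11.17 km
4: 13.75 km
5: 13.07 km
6: 10.71 km
7: 14.73 km
8: 13.15 km
9: 2.91 km
10: 14.09 km
11: 16.39 km
12: 12.84 km
13: 4.67 km
14: 1.47 km
15: 14.13 km
16: 12.89 km
17: 4.00 km
Sorted: 14 (1.47 km) < 9 (2.91 km) < 17 (4.00 km) < 13 (4.67 km) < 6 (10.71 km) < 3 (11.17 km) < …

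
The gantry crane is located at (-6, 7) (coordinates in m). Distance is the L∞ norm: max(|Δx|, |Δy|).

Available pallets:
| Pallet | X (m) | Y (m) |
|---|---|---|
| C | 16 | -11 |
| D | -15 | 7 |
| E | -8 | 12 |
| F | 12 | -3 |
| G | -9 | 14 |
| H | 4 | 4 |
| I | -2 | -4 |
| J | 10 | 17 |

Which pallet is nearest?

Distances from (-6, 7):
C: max(|22|, |-18|) = 22 m
D: max(|-9|, |0|) = 9 m
E: max(|-2|, |5|) = 5 m
F: max(|18|, |-10|) = 18 m
G: max(|-3|, |7|) = 7 m
H: max(|10|, |-3|) = 10 m
I: max(|4|, |-11|) = 11 m
J: max(|16|, |10|) = 16 m
Minimum: E at 5 m.

E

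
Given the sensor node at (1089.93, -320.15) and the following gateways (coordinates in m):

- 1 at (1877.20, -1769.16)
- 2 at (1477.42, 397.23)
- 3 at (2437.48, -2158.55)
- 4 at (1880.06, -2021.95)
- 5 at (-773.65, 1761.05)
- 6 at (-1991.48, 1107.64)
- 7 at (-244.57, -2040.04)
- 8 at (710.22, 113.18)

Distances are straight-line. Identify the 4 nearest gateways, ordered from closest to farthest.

Distances from (1089.93, -320.15):
1: √((787.27)² + (-1449.01)²) = √(619794.0529 + 2099629.9801) = 1649.07 m
2: √((387.49)² + (717.38)²) = √(150148.5001 + 514634.0644) = 815.34 m
3: √((1347.55)² + (-1838.40)²) = √(1815891.0025 + 3379714.5600) = 2279.39 m
4: √((790.13)² + (-1701.80)²) = √(624305.4169 + 2896123.2400) = 1876.28 m
5: √((-1863.58)² + (2081.20)²) = √(3472930.4164 + 4331393.4400) = 2793.62 m
6: √((-3081.41)² + (1427.79)²) = √(9495087.5881 + 2038584.2841) = 3396.13 m
7: √((-1334.50)² + (-1719.89)²) = √(1780890.2500 + 2958021.6121) = 2176.90 m
8: √((-379.71)² + (433.33)²) = √(144179.6841 + 187774.8889) = 576.15 m
Sorted: 8 (576.15 m) < 2 (815.34 m) < 1 (1649.07 m) < 4 (1876.28 m) < 7 (2176.90 m) < 3 (2279.39 m) < …

8, 2, 1, 4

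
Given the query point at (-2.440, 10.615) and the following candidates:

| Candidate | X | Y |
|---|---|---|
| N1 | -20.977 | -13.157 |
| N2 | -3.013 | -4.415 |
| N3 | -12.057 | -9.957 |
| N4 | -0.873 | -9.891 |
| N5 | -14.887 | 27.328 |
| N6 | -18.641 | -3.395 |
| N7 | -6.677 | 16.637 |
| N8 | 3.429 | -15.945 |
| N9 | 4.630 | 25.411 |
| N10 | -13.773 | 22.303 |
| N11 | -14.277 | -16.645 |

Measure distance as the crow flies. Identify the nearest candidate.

Distances from (-2.440, 10.615):
N1: √((-18.537)² + (-23.772)²) = √(343.62037 + 565.10798) = 30.145
N2: √((-0.573)² + (-15.030)²) = √(0.32833 + 225.90090) = 15.041
N3: √((-9.617)² + (-20.572)²) = √(92.48669 + 423.20718) = 22.709
N4: √((1.567)² + (-20.506)²) = √(2.45549 + 420.49604) = 20.566
N5: √((-12.447)² + (16.713)²) = √(154.92781 + 279.32437) = 20.839
N6: √((-16.201)² + (-14.010)²) = √(262.47240 + 196.28010) = 21.419
N7: √((-4.237)² + (6.022)²) = √(17.95217 + 36.26448) = 7.363
N8: √((5.869)² + (-26.560)²) = √(34.44516 + 705.43360) = 27.201
N9: √((7.070)² + (14.796)²) = √(49.98490 + 218.92162) = 16.398
N10: √((-11.333)² + (11.688)²) = √(128.43689 + 136.60934) = 16.280
N11: √((-11.837)² + (-27.260)²) = √(140.11457 + 743.10760) = 29.719
Minimum: N7 at 7.363.

N7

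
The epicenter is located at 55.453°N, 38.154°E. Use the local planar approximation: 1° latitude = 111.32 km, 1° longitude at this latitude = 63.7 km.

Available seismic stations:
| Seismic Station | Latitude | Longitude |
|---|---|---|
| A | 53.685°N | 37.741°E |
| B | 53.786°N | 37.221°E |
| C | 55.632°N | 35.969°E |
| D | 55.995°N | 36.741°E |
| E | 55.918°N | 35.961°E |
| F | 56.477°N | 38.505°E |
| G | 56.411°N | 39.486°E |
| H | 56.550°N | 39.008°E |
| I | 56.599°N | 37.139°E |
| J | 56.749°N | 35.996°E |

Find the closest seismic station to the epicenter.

D

Distances from 55.453°N, 38.154°E:
A: √((-1.768·111.32)² + (-0.413·63.7)²) = √(38735.65613 + 692.11613) = 198.564 km
B: √((-1.667·111.32)² + (-0.933·63.7)²) = √(34436.38820 + 3532.17451) = 194.855 km
C: √((0.179·111.32)² + (-2.185·63.7)²) = √(397.05663 + 19372.32504) = 140.604 km
D: √((0.542·111.32)² + (-1.413·63.7)²) = √(3640.36532 + 8101.45807) = 108.360 km
E: √((0.465·111.32)² + (-2.193·63.7)²) = √(2679.49099 + 19514.44157) = 148.976 km
F: √((1.024·111.32)² + (0.351·63.7)²) = √(12994.10311 + 499.91147) = 116.164 km
G: √((0.958·111.32)² + (1.332·63.7)²) = √(11373.06218 + 7199.25098) = 136.280 km
H: √((1.097·111.32)² + (0.854·63.7)²) = √(14912.81569 + 2959.33824) = 133.687 km
I: √((1.146·111.32)² + (-1.015·63.7)²) = √(16274.79889 + 4180.33368) = 143.021 km
J: √((1.296·111.32)² + (-2.158·63.7)²) = √(20814.04065 + 18896.51625) = 199.275 km
Minimum: D at 108.360 km.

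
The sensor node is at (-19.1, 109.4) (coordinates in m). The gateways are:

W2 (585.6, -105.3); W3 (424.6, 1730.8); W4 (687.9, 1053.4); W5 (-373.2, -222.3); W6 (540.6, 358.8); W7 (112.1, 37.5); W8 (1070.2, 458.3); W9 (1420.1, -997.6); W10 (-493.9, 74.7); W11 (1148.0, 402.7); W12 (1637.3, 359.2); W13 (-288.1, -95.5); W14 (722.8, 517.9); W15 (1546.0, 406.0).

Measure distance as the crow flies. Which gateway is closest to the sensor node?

W7

Distances from (-19.1, 109.4):
W2: 641.7 m
W3: 1681.0 m
W4: 1179.4 m
W5: 485.2 m
W6: 612.8 m
W7: 149.6 m
W8: 1143.8 m
W9: 1815.7 m
W10: 476.1 m
W11: 1203.4 m
W12: 1675.1 m
W13: 338.1 m
W14: 846.9 m
W15: 1593.0 m
Minimum: W7 at 149.6 m.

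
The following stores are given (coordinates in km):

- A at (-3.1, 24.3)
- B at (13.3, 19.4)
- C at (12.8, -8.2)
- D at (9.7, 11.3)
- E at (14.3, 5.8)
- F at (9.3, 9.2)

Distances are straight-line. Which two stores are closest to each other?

Pairwise distances:
D–F: √((-0.4)² + (-2.1)²) = √(0.160 + 4.410) = 2.1 km
E–F: √((-5.0)² + (3.4)²) = √(25.000 + 11.560) = 6.0 km
D–E: √((4.6)² + (-5.5)²) = √(21.160 + 30.250) = 7.2 km
B–D: √((-3.6)² + (-8.1)²) = √(12.960 + 65.610) = 8.9 km
B–F: √((-4.0)² + (-10.2)²) = √(16.000 + 104.040) = 11.0 km
B–E: √((1.0)² + (-13.6)²) = √(1.000 + 184.960) = 13.6 km
C–E: √((1.5)² + (14.0)²) = √(2.250 + 196.000) = 14.1 km
A–B: √((16.4)² + (-4.9)²) = √(268.960 + 24.010) = 17.1 km
C–F: √((-3.5)² + (17.4)²) = √(12.250 + 302.760) = 17.7 km
A–D: √((12.8)² + (-13.0)²) = √(163.840 + 169.000) = 18.2 km
A–F: √((12.4)² + (-15.1)²) = √(153.760 + 228.010) = 19.5 km
C–D: √((-3.1)² + (19.5)²) = √(9.610 + 380.250) = 19.7 km
A–E: √((17.4)² + (-18.5)²) = √(302.760 + 342.250) = 25.4 km
B–C: √((-0.5)² + (-27.6)²) = √(0.250 + 761.760) = 27.6 km
A–C: √((15.9)² + (-32.5)²) = √(252.810 + 1056.250) = 36.2 km
Closest pair: D–F at 2.1 km.

D and F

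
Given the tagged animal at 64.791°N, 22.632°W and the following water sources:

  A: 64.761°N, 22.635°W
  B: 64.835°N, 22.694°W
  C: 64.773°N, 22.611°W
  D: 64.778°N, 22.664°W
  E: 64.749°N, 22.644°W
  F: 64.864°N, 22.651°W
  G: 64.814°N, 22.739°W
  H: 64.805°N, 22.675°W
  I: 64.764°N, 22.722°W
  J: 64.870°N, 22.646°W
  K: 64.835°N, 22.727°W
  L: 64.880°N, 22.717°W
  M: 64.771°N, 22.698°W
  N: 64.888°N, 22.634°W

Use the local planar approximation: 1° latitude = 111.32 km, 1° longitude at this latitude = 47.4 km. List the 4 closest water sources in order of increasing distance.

D, C, H, A

Distances from 64.791°N, 22.632°W:
A: √((-0.030·111.32)² + (-0.003·47.4)²) = √(11.15293 + 0.02022) = 3.343 km
B: √((0.044·111.32)² + (-0.062·47.4)²) = √(23.99119 + 8.63655) = 5.712 km
C: √((-0.018·111.32)² + (0.021·47.4)²) = √(4.01505 + 0.99082) = 2.237 km
D: √((-0.013·111.32)² + (-0.032·47.4)²) = √(2.09427 + 2.30068) = 2.096 km
E: √((-0.042·111.32)² + (-0.012·47.4)²) = √(21.85974 + 0.32353) = 4.710 km
F: √((0.073·111.32)² + (-0.019·47.4)²) = √(66.03773 + 0.81108) = 8.176 km
G: √((0.023·111.32)² + (-0.107·47.4)²) = √(6.55544 + 25.72316) = 5.681 km
H: √((0.014·111.32)² + (-0.043·47.4)²) = √(2.42886 + 4.15426) = 2.566 km
I: √((-0.027·111.32)² + (-0.090·47.4)²) = √(9.03387 + 18.19876) = 5.218 km
J: √((0.079·111.32)² + (-0.014·47.4)²) = √(77.33936 + 0.44036) = 8.819 km
K: √((0.044·111.32)² + (-0.095·47.4)²) = √(23.99119 + 20.27701) = 6.653 km
L: √((0.089·111.32)² + (-0.085·47.4)²) = √(98.15816 + 16.23284) = 10.695 km
M: √((-0.020·111.32)² + (-0.066·47.4)²) = √(4.95686 + 9.78689) = 3.840 km
N: √((0.097·111.32)² + (-0.002·47.4)²) = √(116.59767 + 0.00899) = 10.798 km
Sorted: D (2.096 km) < C (2.237 km) < H (2.566 km) < A (3.343 km) < M (3.840 km) < E (4.710 km) < …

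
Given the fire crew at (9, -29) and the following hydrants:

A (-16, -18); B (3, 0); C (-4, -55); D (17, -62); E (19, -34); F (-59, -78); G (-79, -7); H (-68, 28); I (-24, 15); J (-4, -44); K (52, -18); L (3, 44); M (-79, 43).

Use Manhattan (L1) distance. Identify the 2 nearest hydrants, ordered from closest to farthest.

E, J

Distances from (9, -29):
A: 36
B: 35
C: 39
D: 41
E: 15
F: 117
G: 110
H: 134
I: 77
J: 28
K: 54
L: 79
M: 160
Sorted: E (15) < J (28) < B (35) < A (36) < …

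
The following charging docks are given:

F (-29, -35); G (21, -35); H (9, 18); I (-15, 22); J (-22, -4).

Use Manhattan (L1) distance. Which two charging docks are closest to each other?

Pairwise distances:
F–G: 50
F–H: 91
F–I: 71
F–J: 38
G–H: 65
G–I: 93
G–J: 74
H–I: 28
H–J: 53
I–J: 33
Closest pair: H–I at 28.

H and I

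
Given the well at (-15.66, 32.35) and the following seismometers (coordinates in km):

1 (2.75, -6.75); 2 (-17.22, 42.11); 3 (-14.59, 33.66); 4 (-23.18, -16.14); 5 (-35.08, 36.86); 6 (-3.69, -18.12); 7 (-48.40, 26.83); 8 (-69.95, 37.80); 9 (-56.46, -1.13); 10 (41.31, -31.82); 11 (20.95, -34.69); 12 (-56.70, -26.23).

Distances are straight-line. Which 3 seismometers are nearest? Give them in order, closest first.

Distances from (-15.66, 32.35):
1: √((18.41)² + (-39.10)²) = √(338.9281 + 1528.8100) = 43.22 km
2: √((-1.56)² + (9.76)²) = √(2.4336 + 95.2576) = 9.88 km
3: √((1.07)² + (1.31)²) = √(1.1449 + 1.7161) = 1.69 km
4: √((-7.52)² + (-48.49)²) = √(56.5504 + 2351.2801) = 49.07 km
5: √((-19.42)² + (4.51)²) = √(377.1364 + 20.3401) = 19.94 km
6: √((11.97)² + (-50.47)²) = √(143.2809 + 2547.2209) = 51.87 km
7: √((-32.74)² + (-5.52)²) = √(1071.9076 + 30.4704) = 33.20 km
8: √((-54.29)² + (5.45)²) = √(2947.4041 + 29.7025) = 54.56 km
9: √((-40.80)² + (-33.48)²) = √(1664.6400 + 1120.9104) = 52.78 km
10: √((56.97)² + (-64.17)²) = √(3245.5809 + 4117.7889) = 85.81 km
11: √((36.61)² + (-67.04)²) = √(1340.2921 + 4494.3616) = 76.38 km
12: √((-41.04)² + (-58.58)²) = √(1684.2816 + 3431.6164) = 71.53 km
Sorted: 3 (1.69 km) < 2 (9.88 km) < 5 (19.94 km) < 7 (33.20 km) < 1 (43.22 km) < …

3, 2, 5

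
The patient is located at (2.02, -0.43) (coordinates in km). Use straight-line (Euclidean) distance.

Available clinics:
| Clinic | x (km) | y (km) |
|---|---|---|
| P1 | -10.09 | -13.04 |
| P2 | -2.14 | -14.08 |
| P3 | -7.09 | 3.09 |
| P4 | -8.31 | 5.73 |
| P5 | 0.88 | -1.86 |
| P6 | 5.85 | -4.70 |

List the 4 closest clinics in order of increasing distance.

Distances from (2.02, -0.43):
P1: √((-12.11)² + (-12.61)²) = √(146.6521 + 159.0121) = 17.48 km
P2: √((-4.16)² + (-13.65)²) = √(17.3056 + 186.3225) = 14.27 km
P3: √((-9.11)² + (3.52)²) = √(82.9921 + 12.3904) = 9.77 km
P4: √((-10.33)² + (6.16)²) = √(106.7089 + 37.9456) = 12.03 km
P5: √((-1.14)² + (-1.43)²) = √(1.2996 + 2.0449) = 1.83 km
P6: √((3.83)² + (-4.27)²) = √(14.6689 + 18.2329) = 5.74 km
Sorted: P5 (1.83 km) < P6 (5.74 km) < P3 (9.77 km) < P4 (12.03 km) < P2 (14.27 km) < P1 (17.48 km)

P5, P6, P3, P4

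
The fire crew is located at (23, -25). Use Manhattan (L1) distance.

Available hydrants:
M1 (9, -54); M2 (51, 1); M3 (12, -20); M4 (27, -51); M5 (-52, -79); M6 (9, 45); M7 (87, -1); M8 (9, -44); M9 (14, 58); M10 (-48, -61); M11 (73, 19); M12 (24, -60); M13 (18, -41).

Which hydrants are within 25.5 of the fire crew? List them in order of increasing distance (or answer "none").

M3, M13

Distances from (23, -25):
M1: |-14| + |-29| = 14 + 29 = 43
M2: |28| + |26| = 28 + 26 = 54
M3: |-11| + |5| = 11 + 5 = 16
M4: |4| + |-26| = 4 + 26 = 30
M5: |-75| + |-54| = 75 + 54 = 129
M6: |-14| + |70| = 14 + 70 = 84
M7: |64| + |24| = 64 + 24 = 88
M8: |-14| + |-19| = 14 + 19 = 33
M9: |-9| + |83| = 9 + 83 = 92
M10: |-71| + |-36| = 71 + 36 = 107
M11: |50| + |44| = 50 + 44 = 94
M12: |1| + |-35| = 1 + 35 = 36
M13: |-5| + |-16| = 5 + 16 = 21
Threshold 25.5: M3 (16), M13 (21) are within range.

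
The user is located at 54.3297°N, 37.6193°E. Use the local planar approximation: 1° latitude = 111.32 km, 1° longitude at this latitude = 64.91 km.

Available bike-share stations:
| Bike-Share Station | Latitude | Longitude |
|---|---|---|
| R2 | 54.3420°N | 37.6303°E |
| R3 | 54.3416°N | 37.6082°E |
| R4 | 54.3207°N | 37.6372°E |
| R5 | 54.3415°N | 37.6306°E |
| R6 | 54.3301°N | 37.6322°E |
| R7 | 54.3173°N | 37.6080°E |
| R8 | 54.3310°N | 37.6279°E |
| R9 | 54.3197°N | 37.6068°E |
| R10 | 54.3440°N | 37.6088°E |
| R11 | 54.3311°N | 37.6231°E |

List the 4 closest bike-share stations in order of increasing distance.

Distances from 54.3297°N, 37.6193°E:
R2: √((0.0123·111.32)² + (0.0110·64.91)²) = √(1.874807 + 0.509810) = 1.5442 km
R3: √((0.0119·111.32)² + (-0.0111·64.91)²) = √(1.754851 + 0.519122) = 1.5080 km
R4: √((-0.0090·111.32)² + (0.0179·64.91)²) = √(1.003764 + 1.349986) = 1.5342 km
R5: √((0.0118·111.32)² + (0.0113·64.91)²) = √(1.725482 + 0.537997) = 1.5045 km
R6: √((0.0004·111.32)² + (0.0129·64.91)²) = √(0.001983 + 0.701137) = 0.8385 km
R7: √((-0.0124·111.32)² + (-0.0113·64.91)²) = √(1.905416 + 0.537997) = 1.5631 km
R8: √((0.0013·111.32)² + (0.0086·64.91)²) = √(0.020943 + 0.311616) = 0.5767 km
R9: √((-0.0100·111.32)² + (-0.0125·64.91)²) = √(1.239214 + 0.658329) = 1.3775 km
R10: √((0.0143·111.32)² + (-0.0105·64.91)²) = √(2.534069 + 0.464517) = 1.7316 km
R11: √((0.0014·111.32)² + (0.0038·64.91)²) = √(0.024289 + 0.060840) = 0.2918 km
Sorted: R11 (0.2918 km) < R8 (0.5767 km) < R6 (0.8385 km) < R9 (1.3775 km) < R5 (1.5045 km) < R3 (1.5080 km) < …

R11, R8, R6, R9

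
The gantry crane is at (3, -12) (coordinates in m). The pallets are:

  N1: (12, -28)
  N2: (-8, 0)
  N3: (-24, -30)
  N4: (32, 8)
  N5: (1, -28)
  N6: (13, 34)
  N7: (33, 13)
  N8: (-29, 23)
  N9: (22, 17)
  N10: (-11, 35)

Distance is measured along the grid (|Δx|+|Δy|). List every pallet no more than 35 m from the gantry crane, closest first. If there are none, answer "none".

N5, N2, N1

Distances from (3, -12):
N1: 25 m
N2: 23 m
N3: 45 m
N4: 49 m
N5: 18 m
N6: 56 m
N7: 55 m
N8: 67 m
N9: 48 m
N10: 61 m
Threshold 35 m: N5 (18 m), N2 (23 m), N1 (25 m) are within range.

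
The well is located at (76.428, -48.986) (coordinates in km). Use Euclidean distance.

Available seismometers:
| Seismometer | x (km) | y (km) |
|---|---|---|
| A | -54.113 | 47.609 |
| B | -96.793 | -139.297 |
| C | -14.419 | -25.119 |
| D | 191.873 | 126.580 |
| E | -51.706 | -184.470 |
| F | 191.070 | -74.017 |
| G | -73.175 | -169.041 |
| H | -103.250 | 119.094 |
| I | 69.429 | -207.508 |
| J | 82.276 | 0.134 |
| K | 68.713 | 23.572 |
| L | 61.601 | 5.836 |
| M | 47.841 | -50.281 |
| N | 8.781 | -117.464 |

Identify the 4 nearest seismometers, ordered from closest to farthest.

M, J, L, K

Distances from (76.428, -48.986):
A: √((-130.541)² + (96.595)²) = √(17040.95268 + 9330.59403) = 162.393 km
B: √((-173.221)² + (-90.311)²) = √(30005.51484 + 8156.07672) = 195.350 km
C: √((-90.847)² + (23.867)²) = √(8253.17741 + 569.63369) = 93.930 km
D: √((115.445)² + (175.566)²) = √(13327.54802 + 30823.42036) = 210.121 km
E: √((-128.134)² + (-135.484)²) = √(16418.32196 + 18355.91426) = 186.479 km
F: √((114.642)² + (-25.031)²) = √(13142.78816 + 626.55096) = 117.343 km
G: √((-149.603)² + (-120.055)²) = √(22381.05761 + 14413.20303) = 191.818 km
H: √((-179.678)² + (168.080)²) = √(32284.18368 + 28250.88640) = 246.039 km
I: √((-6.999)² + (-158.522)²) = √(48.98600 + 25129.22448) = 158.676 km
J: √((5.848)² + (49.120)²) = √(34.19910 + 2412.77440) = 49.467 km
K: √((-7.715)² + (72.558)²) = √(59.52123 + 5264.66336) = 72.967 km
L: √((-14.827)² + (54.822)²) = √(219.83993 + 3005.45168) = 56.792 km
M: √((-28.587)² + (-1.295)²) = √(817.21657 + 1.67703) = 28.616 km
N: √((-67.647)² + (-68.478)²) = √(4576.11661 + 4689.23648) = 96.257 km
Sorted: M (28.616 km) < J (49.467 km) < L (56.792 km) < K (72.967 km) < C (93.930 km) < N (96.257 km) < …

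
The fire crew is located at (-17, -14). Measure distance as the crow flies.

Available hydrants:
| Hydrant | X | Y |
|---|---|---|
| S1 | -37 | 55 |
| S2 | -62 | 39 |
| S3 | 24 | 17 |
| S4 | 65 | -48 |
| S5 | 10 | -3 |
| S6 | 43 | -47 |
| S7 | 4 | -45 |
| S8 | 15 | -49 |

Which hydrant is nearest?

S5

Distances from (-17, -14):
S1: √((-20)² + (69)²) = √(400.000 + 4761.000) = 71.8
S2: √((-45)² + (53)²) = √(2025.000 + 2809.000) = 69.5
S3: √((41)² + (31)²) = √(1681.000 + 961.000) = 51.4
S4: √((82)² + (-34)²) = √(6724.000 + 1156.000) = 88.8
S5: √((27)² + (11)²) = √(729.000 + 121.000) = 29.2
S6: √((60)² + (-33)²) = √(3600.000 + 1089.000) = 68.5
S7: √((21)² + (-31)²) = √(441.000 + 961.000) = 37.4
S8: √((32)² + (-35)²) = √(1024.000 + 1225.000) = 47.4
Minimum: S5 at 29.2.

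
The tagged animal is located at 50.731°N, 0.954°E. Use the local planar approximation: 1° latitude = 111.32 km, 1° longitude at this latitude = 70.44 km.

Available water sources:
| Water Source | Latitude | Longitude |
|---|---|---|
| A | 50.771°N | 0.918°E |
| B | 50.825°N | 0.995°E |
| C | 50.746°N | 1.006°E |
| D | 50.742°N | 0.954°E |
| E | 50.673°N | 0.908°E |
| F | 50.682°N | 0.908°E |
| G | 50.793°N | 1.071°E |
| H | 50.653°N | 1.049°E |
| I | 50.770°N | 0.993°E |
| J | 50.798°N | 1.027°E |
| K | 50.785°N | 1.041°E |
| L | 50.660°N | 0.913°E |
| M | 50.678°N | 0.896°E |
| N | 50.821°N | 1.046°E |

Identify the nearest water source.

Distances from 50.731°N, 0.954°E:
A: 5.124 km
B: 10.855 km
C: 4.026 km
D: 1.225 km
E: 7.224 km
F: 6.345 km
G: 10.750 km
H: 10.962 km
I: 5.138 km
J: 9.059 km
K: 8.584 km
L: 8.415 km
M: 7.176 km
N: 11.932 km
Minimum: D at 1.225 km.

D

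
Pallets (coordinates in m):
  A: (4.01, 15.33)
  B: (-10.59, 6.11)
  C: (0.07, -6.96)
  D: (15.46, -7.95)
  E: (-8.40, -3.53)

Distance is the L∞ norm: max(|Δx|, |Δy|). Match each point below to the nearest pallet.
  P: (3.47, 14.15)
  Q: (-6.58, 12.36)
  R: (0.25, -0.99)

P→A; Q→B; R→C

P at (3.47, 14.15):
  A: max(|0.54|, |1.18|) = 1.18 m
  B: max(|-14.06|, |-8.04|) = 14.06 m
  C: max(|-3.40|, |-21.11|) = 21.11 m
  D: max(|11.99|, |-22.10|) = 22.10 m
  E: max(|-11.87|, |-17.68|) = 17.68 m
  → nearest: A (1.18 m)
Q at (-6.58, 12.36):
  A: max(|10.59|, |2.97|) = 10.59 m
  B: max(|-4.01|, |-6.25|) = 6.25 m
  C: max(|6.65|, |-19.32|) = 19.32 m
  D: max(|22.04|, |-20.31|) = 22.04 m
  E: max(|-1.82|, |-15.89|) = 15.89 m
  → nearest: B (6.25 m)
R at (0.25, -0.99):
  A: max(|3.76|, |16.32|) = 16.32 m
  B: max(|-10.84|, |7.10|) = 10.84 m
  C: max(|-0.18|, |-5.97|) = 5.97 m
  D: max(|15.21|, |-6.96|) = 15.21 m
  E: max(|-8.65|, |-2.54|) = 8.65 m
  → nearest: C (5.97 m)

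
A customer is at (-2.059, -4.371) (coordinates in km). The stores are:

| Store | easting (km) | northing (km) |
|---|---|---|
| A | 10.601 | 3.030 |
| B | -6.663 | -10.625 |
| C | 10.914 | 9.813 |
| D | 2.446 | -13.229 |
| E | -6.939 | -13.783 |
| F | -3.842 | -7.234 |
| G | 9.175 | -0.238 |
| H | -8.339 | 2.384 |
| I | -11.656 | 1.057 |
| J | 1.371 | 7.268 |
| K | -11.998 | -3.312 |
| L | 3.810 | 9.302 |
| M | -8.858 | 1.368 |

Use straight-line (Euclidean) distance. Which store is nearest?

F

Distances from (-2.059, -4.371):
A: 14.665 km
B: 7.766 km
C: 19.222 km
D: 9.938 km
E: 10.602 km
F: 3.373 km
G: 11.970 km
H: 9.223 km
I: 11.026 km
J: 12.134 km
K: 9.995 km
L: 14.879 km
M: 8.897 km
Minimum: F at 3.373 km.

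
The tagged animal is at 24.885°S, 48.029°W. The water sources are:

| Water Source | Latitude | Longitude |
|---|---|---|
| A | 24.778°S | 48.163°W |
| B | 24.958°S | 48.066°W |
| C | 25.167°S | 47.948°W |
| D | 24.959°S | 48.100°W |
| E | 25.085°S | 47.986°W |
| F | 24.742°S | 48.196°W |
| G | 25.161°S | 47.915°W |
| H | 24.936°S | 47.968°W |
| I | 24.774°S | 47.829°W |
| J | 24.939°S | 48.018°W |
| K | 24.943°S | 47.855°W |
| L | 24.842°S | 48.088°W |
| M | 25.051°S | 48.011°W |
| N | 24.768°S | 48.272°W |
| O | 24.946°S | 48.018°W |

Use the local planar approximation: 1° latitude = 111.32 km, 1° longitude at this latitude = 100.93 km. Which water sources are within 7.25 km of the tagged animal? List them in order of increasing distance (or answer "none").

J, O

Distances from 24.885°S, 48.029°W:
A: 18.022 km
B: 8.943 km
C: 32.439 km
D: 10.918 km
E: 22.683 km
F: 23.184 km
G: 32.808 km
H: 8.375 km
I: 23.668 km
J: 6.113 km
K: 18.711 km
L: 7.640 km
M: 18.568 km
N: 27.770 km
O: 6.881 km
Threshold 7.25 km: J (6.113 km), O (6.881 km) are within range.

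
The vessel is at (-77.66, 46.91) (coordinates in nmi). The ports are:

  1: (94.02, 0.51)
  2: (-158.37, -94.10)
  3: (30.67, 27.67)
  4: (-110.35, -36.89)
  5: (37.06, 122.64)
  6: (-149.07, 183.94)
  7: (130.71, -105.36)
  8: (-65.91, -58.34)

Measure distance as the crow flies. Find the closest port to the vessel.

Distances from (-77.66, 46.91):
1: √((171.68)² + (-46.40)²) = √(29474.0224 + 2152.9600) = 177.84 nmi
2: √((-80.71)² + (-141.01)²) = √(6514.1041 + 19883.8201) = 162.47 nmi
3: √((108.33)² + (-19.24)²) = √(11735.3889 + 370.1776) = 110.03 nmi
4: √((-32.69)² + (-83.80)²) = √(1068.6361 + 7022.4400) = 89.95 nmi
5: √((114.72)² + (75.73)²) = √(13160.6784 + 5735.0329) = 137.46 nmi
6: √((-71.41)² + (137.03)²) = √(5099.3881 + 18777.2209) = 154.52 nmi
7: √((208.37)² + (-152.27)²) = √(43418.0569 + 23186.1529) = 258.08 nmi
8: √((11.75)² + (-105.25)²) = √(138.0625 + 11077.5625) = 105.90 nmi
Minimum: 4 at 89.95 nmi.

4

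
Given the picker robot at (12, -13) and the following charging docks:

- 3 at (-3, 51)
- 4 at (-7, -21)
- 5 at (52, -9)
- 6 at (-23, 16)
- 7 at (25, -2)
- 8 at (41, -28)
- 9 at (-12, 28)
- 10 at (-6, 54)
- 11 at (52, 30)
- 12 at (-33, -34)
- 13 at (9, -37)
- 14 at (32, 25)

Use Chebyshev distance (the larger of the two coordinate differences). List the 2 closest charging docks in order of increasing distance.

Distances from (12, -13):
3: max(|-15|, |64|) = 64
4: max(|-19|, |-8|) = 19
5: max(|40|, |4|) = 40
6: max(|-35|, |29|) = 35
7: max(|13|, |11|) = 13
8: max(|29|, |-15|) = 29
9: max(|-24|, |41|) = 41
10: max(|-18|, |67|) = 67
11: max(|40|, |43|) = 43
12: max(|-45|, |-21|) = 45
13: max(|-3|, |-24|) = 24
14: max(|20|, |38|) = 38
Sorted: 7 (13) < 4 (19) < 13 (24) < 8 (29) < …

7, 4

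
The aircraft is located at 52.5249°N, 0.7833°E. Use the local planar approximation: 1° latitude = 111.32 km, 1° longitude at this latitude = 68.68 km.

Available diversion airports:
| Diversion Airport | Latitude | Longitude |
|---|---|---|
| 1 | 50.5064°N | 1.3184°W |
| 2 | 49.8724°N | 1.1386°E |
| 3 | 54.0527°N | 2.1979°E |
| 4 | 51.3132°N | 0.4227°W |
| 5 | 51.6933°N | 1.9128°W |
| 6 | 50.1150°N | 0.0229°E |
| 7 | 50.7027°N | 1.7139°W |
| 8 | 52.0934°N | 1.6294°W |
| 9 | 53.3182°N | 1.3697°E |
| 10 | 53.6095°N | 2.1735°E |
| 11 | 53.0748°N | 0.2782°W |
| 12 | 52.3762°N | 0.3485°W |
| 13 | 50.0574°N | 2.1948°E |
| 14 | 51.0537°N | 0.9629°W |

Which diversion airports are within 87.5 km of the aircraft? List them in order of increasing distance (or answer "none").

Distances from 52.5249°N, 0.7833°E:
1: √((-2.0185·111.32)² + (-2.1017·68.68)²) = √(50489.829348 + 20835.408585) = 267.0679 km
2: √((-2.6525·111.32)² + (0.3553·68.68)²) = √(87188.093342 + 595.457799) = 296.2829 km
3: √((1.5278·111.32)² + (1.4146·68.68)²) = √(28925.402219 + 9439.041173) = 195.8684 km
4: √((-1.2117·111.32)² + (-1.2060·68.68)²) = √(18194.352775 + 6860.490836) = 158.2872 km
5: √((-0.8316·111.32)² + (-2.6961·68.68)²) = √(8569.892153 + 34287.243034) = 207.0196 km
6: √((-2.4099·111.32)² + (-0.7604·68.68)²) = √(71968.829385 + 2727.374586) = 273.3061 km
7: √((-1.8222·111.32)² + (-2.4972·68.68)²) = √(41147.028740 + 29414.889787) = 265.6349 km
8: √((-0.4315·111.32)² + (-2.4127·68.68)²) = √(2307.320876 + 27457.893828) = 172.5260 km
9: √((0.7933·111.32)² + (0.5864·68.68)²) = √(7798.683653 + 1621.991210) = 97.0602 km
10: √((1.0846·111.32)² + (1.3902·68.68)²) = √(14577.585440 + 9116.227220) = 153.9279 km
11: √((0.5499·111.32)² + (-1.0615·68.68)²) = √(3747.260064 + 5314.966971) = 95.1957 km
12: √((-0.1487·111.32)² + (-1.1318·68.68)²) = √(274.011211 + 6042.267555) = 79.4750 km
13: √((-2.4675·111.32)² + (1.4115·68.68)²) = √(75450.256060 + 9397.716465) = 291.2868 km
14: √((-1.4712·111.32)² + (-1.7462·68.68)²) = √(26821.917835 + 14382.968879) = 202.9899 km
Threshold 87.5 km: 12 (79.4750 km) is within range.

12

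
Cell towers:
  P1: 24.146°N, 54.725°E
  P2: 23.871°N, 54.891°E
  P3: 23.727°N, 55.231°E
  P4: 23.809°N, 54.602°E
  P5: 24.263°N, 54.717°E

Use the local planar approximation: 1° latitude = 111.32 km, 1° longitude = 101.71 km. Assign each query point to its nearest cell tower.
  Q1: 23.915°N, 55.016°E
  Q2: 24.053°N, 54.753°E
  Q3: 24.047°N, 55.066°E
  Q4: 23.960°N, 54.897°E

Q1 at 23.915°N, 55.016°E:
  P1: √((0.231·111.32)² + (-0.291·101.71)²) = √(661.25711 + 876.01852) = 39.208 km
  P2: √((-0.044·111.32)² + (-0.125·101.71)²) = √(23.99119 + 161.63944) = 13.625 km
  P3: √((-0.188·111.32)² + (0.215·101.71)²) = √(437.98788 + 478.19412) = 30.268 km
  P4: √((-0.106·111.32)² + (-0.414·101.71)²) = √(139.23811 + 1773.07861) = 43.730 km
  P5: √((0.348·111.32)² + (-0.299·101.71)²) = √(1500.73801 + 924.84656) = 49.250 km
  → nearest: P2 (13.625 km)
Q2 at 24.053°N, 54.753°E:
  P1: √((0.093·111.32)² + (-0.028·101.71)²) = √(107.17964 + 8.11042) = 10.737 km
  P2: √((-0.182·111.32)² + (0.138·101.71)²) = √(410.47732 + 197.00873) = 24.647 km
  P3: √((-0.326·111.32)² + (0.478·101.71)²) = √(1316.98733 + 2363.64964) = 60.668 km
  P4: √((-0.244·111.32)² + (-0.151·101.71)²) = √(737.77859 + 235.87461) = 31.203 km
  P5: √((0.210·111.32)² + (-0.036·101.71)²) = √(546.49348 + 13.40702) = 23.662 km
  → nearest: P1 (10.737 km)
Q3 at 24.047°N, 55.066°E:
  P1: √((0.099·111.32)² + (-0.341·101.71)²) = √(121.45539 + 1202.91812) = 36.392 km
  P2: √((-0.176·111.32)² + (-0.175·101.71)²) = √(383.85900 + 316.81330) = 26.470 km
  P3: √((-0.320·111.32)² + (0.165·101.71)²) = √(1268.95538 + 281.64056) = 39.378 km
  P4: √((-0.238·111.32)² + (-0.464·101.71)²) = √(701.94051 + 2227.22078) = 54.122 km
  P5: √((0.216·111.32)² + (-0.349·101.71)²) = √(578.16780 + 1260.02210) = 42.874 km
  → nearest: P2 (26.470 km)
Q4 at 23.960°N, 54.897°E:
  P1: √((0.186·111.32)² + (-0.172·101.71)²) = √(428.71856 + 306.04423) = 27.107 km
  P2: √((-0.089·111.32)² + (-0.006·101.71)²) = √(98.15816 + 0.37242) = 9.926 km
  P3: √((-0.233·111.32)² + (0.334·101.71)²) = √(672.75702 + 1154.03835) = 42.741 km
  P4: √((-0.151·111.32)² + (-0.295·101.71)²) = √(282.55324 + 900.26702) = 34.392 km
  P5: √((0.303·111.32)² + (-0.180·101.71)²) = √(1137.71020 + 335.17554) = 38.378 km
  → nearest: P2 (9.926 km)

Q1→P2; Q2→P1; Q3→P2; Q4→P2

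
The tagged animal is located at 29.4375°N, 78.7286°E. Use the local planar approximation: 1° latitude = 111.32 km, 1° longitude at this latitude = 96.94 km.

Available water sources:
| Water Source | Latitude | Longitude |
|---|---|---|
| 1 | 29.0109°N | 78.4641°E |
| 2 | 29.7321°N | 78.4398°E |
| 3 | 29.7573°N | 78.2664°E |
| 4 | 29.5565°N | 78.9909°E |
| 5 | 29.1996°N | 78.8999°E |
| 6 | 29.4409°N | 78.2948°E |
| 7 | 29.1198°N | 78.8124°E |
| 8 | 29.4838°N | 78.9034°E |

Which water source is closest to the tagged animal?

8

Distances from 29.4375°N, 78.7286°E:
1: 53.9690 km
2: 43.1195 km
3: 57.2269 km
4: 28.6712 km
5: 31.2587 km
6: 42.0543 km
7: 36.2874 km
8: 17.7116 km
Minimum: 8 at 17.7116 km.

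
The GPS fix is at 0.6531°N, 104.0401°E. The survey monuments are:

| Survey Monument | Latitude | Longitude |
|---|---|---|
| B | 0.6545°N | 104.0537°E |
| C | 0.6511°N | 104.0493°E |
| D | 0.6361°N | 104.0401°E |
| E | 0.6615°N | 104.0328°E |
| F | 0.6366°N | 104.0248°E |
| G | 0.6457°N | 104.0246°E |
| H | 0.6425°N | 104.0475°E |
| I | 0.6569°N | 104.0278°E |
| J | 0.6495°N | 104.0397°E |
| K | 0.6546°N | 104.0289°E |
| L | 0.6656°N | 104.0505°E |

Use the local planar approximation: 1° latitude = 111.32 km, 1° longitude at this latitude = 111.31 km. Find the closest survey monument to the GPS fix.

Distances from 0.6531°N, 104.0401°E:
B: 1.5218 km
C: 1.0480 km
D: 1.8924 km
E: 1.2388 km
F: 2.5048 km
G: 1.9119 km
H: 1.4390 km
I: 1.4330 km
J: 0.4032 km
K: 1.2578 km
L: 1.8101 km
Minimum: J at 0.4032 km.

J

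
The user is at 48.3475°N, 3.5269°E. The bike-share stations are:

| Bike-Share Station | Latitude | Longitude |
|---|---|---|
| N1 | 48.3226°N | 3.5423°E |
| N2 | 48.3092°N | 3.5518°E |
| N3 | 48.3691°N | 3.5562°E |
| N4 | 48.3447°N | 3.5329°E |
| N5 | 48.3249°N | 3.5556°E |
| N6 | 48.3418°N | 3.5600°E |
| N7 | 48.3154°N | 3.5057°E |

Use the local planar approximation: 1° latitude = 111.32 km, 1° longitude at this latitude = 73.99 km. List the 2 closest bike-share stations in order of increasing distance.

N4, N6

Distances from 48.3475°N, 3.5269°E:
N1: √((-0.0249·111.32)² + (0.0154·73.99)²) = √(7.683252 + 1.298337) = 2.9969 km
N2: √((-0.0383·111.32)² + (0.0249·73.99)²) = √(18.177910 + 3.394257) = 4.6446 km
N3: √((0.0216·111.32)² + (0.0293·73.99)²) = √(5.781678 + 4.699821) = 3.2375 km
N4: √((-0.0028·111.32)² + (0.0060·73.99)²) = √(0.097154 + 0.197083) = 0.5424 km
N5: √((-0.0226·111.32)² + (0.0287·73.99)²) = √(6.329411 + 4.509307) = 3.2922 km
N6: √((-0.0057·111.32)² + (0.0331·73.99)²) = √(0.402621 + 5.997939) = 2.5299 km
N7: √((-0.0321·111.32)² + (-0.0212·73.99)²) = √(12.768987 + 2.460468) = 3.9025 km
Sorted: N4 (0.5424 km) < N6 (2.5299 km) < N1 (2.9969 km) < N3 (3.2375 km) < …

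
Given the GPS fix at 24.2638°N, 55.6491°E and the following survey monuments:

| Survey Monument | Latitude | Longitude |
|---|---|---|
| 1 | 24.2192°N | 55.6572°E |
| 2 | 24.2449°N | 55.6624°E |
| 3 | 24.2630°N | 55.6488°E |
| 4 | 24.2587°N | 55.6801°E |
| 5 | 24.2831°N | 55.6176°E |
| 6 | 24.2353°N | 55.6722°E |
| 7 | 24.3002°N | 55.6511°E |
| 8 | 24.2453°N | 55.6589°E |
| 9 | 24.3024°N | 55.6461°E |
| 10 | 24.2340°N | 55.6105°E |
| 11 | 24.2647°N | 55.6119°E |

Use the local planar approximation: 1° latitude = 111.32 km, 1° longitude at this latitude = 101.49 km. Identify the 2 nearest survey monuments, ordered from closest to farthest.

3, 8

Distances from 24.2638°N, 55.6491°E:
1: √((-0.0446·111.32)² + (0.0081·101.49)²) = √(24.649954 + 0.675797) = 5.0325 km
2: √((-0.0189·111.32)² + (0.0133·101.49)²) = √(4.426597 + 1.822006) = 2.4997 km
3: √((-0.0008·111.32)² + (-0.0003·101.49)²) = √(0.007931 + 0.000927) = 0.0941 km
4: √((-0.0051·111.32)² + (0.0310·101.49)²) = √(0.322320 + 9.898512) = 3.1970 km
5: √((0.0193·111.32)² + (-0.0315·101.49)²) = √(4.615949 + 10.220393) = 3.8518 km
6: √((-0.0285·111.32)² + (0.0231·101.49)²) = √(10.065518 + 5.496300) = 3.9448 km
7: √((0.0364·111.32)² + (0.0020·101.49)²) = √(16.419093 + 0.041201) = 4.0571 km
8: √((-0.0185·111.32)² + (0.0098·101.49)²) = √(4.241211 + 0.989233) = 2.2870 km
9: √((0.0386·111.32)² + (-0.0030·101.49)²) = √(18.463796 + 0.092702) = 4.3077 km
10: √((-0.0298·111.32)² + (-0.0386·101.49)²) = √(11.004718 + 15.346916) = 5.1334 km
11: √((0.0009·111.32)² + (-0.0372·101.49)²) = √(0.010038 + 14.253857) = 3.7768 km
Sorted: 3 (0.0941 km) < 8 (2.2870 km) < 2 (2.4997 km) < 4 (3.1970 km) < …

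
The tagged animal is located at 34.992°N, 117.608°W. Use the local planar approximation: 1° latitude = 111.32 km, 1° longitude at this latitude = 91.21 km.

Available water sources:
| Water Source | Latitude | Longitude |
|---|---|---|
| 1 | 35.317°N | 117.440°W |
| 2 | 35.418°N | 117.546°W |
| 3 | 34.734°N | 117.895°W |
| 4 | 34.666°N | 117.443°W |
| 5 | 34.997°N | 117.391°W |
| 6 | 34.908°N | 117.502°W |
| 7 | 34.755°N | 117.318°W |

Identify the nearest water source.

Distances from 34.992°N, 117.608°W:
1: √((0.325·111.32)² + (0.168·91.21)²) = √(1308.92004 + 234.80291) = 39.290 km
2: √((0.426·111.32)² + (0.062·91.21)²) = √(2248.87643 + 31.97925) = 47.758 km
3: √((-0.258·111.32)² + (-0.287·91.21)²) = √(824.87057 + 685.24946) = 38.860 km
4: √((-0.326·111.32)² + (0.165·91.21)²) = √(1316.98733 + 226.49197) = 39.287 km
5: √((0.005·111.32)² + (0.217·91.21)²) = √(0.30980 + 391.74583) = 19.800 km
6: √((-0.084·111.32)² + (0.106·91.21)²) = √(87.43896 + 93.47525) = 13.450 km
7: √((-0.237·111.32)² + (0.290·91.21)²) = √(696.05425 + 699.65011) = 37.359 km
Minimum: 6 at 13.450 km.

6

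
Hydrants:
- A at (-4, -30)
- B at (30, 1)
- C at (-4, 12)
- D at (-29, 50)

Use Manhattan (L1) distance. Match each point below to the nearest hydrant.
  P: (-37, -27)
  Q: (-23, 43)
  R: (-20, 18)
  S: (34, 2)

P at (-37, -27):
  A: |33| + |-3| = 33 + 3 = 36
  B: |67| + |28| = 67 + 28 = 95
  C: |33| + |39| = 33 + 39 = 72
  D: |8| + |77| = 8 + 77 = 85
  → nearest: A (36)
Q at (-23, 43):
  A: |19| + |-73| = 19 + 73 = 92
  B: |53| + |-42| = 53 + 42 = 95
  C: |19| + |-31| = 19 + 31 = 50
  D: |-6| + |7| = 6 + 7 = 13
  → nearest: D (13)
R at (-20, 18):
  A: |16| + |-48| = 16 + 48 = 64
  B: |50| + |-17| = 50 + 17 = 67
  C: |16| + |-6| = 16 + 6 = 22
  D: |-9| + |32| = 9 + 32 = 41
  → nearest: C (22)
S at (34, 2):
  A: |-38| + |-32| = 38 + 32 = 70
  B: |-4| + |-1| = 4 + 1 = 5
  C: |-38| + |10| = 38 + 10 = 48
  D: |-63| + |48| = 63 + 48 = 111
  → nearest: B (5)

P→A; Q→D; R→C; S→B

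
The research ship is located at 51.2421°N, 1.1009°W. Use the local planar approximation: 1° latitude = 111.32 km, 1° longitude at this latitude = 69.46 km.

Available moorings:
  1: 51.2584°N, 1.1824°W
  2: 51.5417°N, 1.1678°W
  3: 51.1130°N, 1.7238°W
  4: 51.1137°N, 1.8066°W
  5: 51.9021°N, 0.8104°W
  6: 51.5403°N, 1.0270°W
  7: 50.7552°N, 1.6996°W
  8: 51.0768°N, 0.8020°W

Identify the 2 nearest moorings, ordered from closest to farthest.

1, 8

Distances from 51.2421°N, 1.1009°W:
1: √((0.0163·111.32)² + (-0.0815·69.46)²) = √(3.292468 + 32.046808) = 5.9447 km
2: √((0.2996·111.32)² + (-0.0669·69.46)²) = √(1112.320685 + 21.593438) = 33.6736 km
3: √((-0.1291·111.32)² + (-0.6229·69.46)²) = √(206.537483 + 1872.001618) = 45.5910 km
4: √((-0.1284·111.32)² + (-0.7057·69.46)²) = √(204.303799 + 2402.756677) = 51.0594 km
5: √((0.6600·111.32)² + (0.2905·69.46)²) = √(5398.017229 + 407.156930) = 76.1917 km
6: √((0.2982·111.32)² + (0.0739·69.46)²) = √(1101.949453 + 26.348654) = 33.5901 km
7: √((-0.4869·111.32)² + (-0.5987·69.46)²) = √(2937.825150 + 1729.370611) = 68.3169 km
8: √((-0.1653·111.32)² + (0.2989·69.46)²) = √(338.604014 + 431.043785) = 27.7425 km
Sorted: 1 (5.9447 km) < 8 (27.7425 km) < 6 (33.5901 km) < 2 (33.6736 km) < …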